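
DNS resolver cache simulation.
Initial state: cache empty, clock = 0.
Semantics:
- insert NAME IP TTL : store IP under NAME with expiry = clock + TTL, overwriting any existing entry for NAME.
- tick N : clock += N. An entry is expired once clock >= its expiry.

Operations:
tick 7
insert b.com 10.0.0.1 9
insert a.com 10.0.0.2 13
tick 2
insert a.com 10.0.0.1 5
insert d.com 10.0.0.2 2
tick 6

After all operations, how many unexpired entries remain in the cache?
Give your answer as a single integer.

Answer: 1

Derivation:
Op 1: tick 7 -> clock=7.
Op 2: insert b.com -> 10.0.0.1 (expiry=7+9=16). clock=7
Op 3: insert a.com -> 10.0.0.2 (expiry=7+13=20). clock=7
Op 4: tick 2 -> clock=9.
Op 5: insert a.com -> 10.0.0.1 (expiry=9+5=14). clock=9
Op 6: insert d.com -> 10.0.0.2 (expiry=9+2=11). clock=9
Op 7: tick 6 -> clock=15. purged={a.com,d.com}
Final cache (unexpired): {b.com} -> size=1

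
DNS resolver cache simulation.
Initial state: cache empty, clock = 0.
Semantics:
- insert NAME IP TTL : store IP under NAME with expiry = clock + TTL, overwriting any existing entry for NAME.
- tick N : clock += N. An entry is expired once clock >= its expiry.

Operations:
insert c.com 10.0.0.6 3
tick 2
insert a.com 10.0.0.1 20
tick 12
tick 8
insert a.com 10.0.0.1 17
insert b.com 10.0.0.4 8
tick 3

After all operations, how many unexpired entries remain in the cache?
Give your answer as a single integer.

Answer: 2

Derivation:
Op 1: insert c.com -> 10.0.0.6 (expiry=0+3=3). clock=0
Op 2: tick 2 -> clock=2.
Op 3: insert a.com -> 10.0.0.1 (expiry=2+20=22). clock=2
Op 4: tick 12 -> clock=14. purged={c.com}
Op 5: tick 8 -> clock=22. purged={a.com}
Op 6: insert a.com -> 10.0.0.1 (expiry=22+17=39). clock=22
Op 7: insert b.com -> 10.0.0.4 (expiry=22+8=30). clock=22
Op 8: tick 3 -> clock=25.
Final cache (unexpired): {a.com,b.com} -> size=2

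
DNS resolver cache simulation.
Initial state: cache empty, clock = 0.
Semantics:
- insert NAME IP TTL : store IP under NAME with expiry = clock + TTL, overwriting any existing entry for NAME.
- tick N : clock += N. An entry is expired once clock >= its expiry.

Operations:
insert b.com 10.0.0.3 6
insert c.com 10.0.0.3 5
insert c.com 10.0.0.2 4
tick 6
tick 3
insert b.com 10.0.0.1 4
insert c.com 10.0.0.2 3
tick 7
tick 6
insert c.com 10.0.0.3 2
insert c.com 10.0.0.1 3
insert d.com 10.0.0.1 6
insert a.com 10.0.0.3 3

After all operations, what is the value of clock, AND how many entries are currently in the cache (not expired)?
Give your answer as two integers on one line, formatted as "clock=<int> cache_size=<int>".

Answer: clock=22 cache_size=3

Derivation:
Op 1: insert b.com -> 10.0.0.3 (expiry=0+6=6). clock=0
Op 2: insert c.com -> 10.0.0.3 (expiry=0+5=5). clock=0
Op 3: insert c.com -> 10.0.0.2 (expiry=0+4=4). clock=0
Op 4: tick 6 -> clock=6. purged={b.com,c.com}
Op 5: tick 3 -> clock=9.
Op 6: insert b.com -> 10.0.0.1 (expiry=9+4=13). clock=9
Op 7: insert c.com -> 10.0.0.2 (expiry=9+3=12). clock=9
Op 8: tick 7 -> clock=16. purged={b.com,c.com}
Op 9: tick 6 -> clock=22.
Op 10: insert c.com -> 10.0.0.3 (expiry=22+2=24). clock=22
Op 11: insert c.com -> 10.0.0.1 (expiry=22+3=25). clock=22
Op 12: insert d.com -> 10.0.0.1 (expiry=22+6=28). clock=22
Op 13: insert a.com -> 10.0.0.3 (expiry=22+3=25). clock=22
Final clock = 22
Final cache (unexpired): {a.com,c.com,d.com} -> size=3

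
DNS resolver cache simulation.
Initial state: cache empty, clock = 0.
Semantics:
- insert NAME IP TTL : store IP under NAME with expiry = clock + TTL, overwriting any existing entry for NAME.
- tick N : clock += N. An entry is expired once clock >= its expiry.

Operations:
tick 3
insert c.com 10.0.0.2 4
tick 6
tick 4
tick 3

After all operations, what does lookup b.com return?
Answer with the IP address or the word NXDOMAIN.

Answer: NXDOMAIN

Derivation:
Op 1: tick 3 -> clock=3.
Op 2: insert c.com -> 10.0.0.2 (expiry=3+4=7). clock=3
Op 3: tick 6 -> clock=9. purged={c.com}
Op 4: tick 4 -> clock=13.
Op 5: tick 3 -> clock=16.
lookup b.com: not in cache (expired or never inserted)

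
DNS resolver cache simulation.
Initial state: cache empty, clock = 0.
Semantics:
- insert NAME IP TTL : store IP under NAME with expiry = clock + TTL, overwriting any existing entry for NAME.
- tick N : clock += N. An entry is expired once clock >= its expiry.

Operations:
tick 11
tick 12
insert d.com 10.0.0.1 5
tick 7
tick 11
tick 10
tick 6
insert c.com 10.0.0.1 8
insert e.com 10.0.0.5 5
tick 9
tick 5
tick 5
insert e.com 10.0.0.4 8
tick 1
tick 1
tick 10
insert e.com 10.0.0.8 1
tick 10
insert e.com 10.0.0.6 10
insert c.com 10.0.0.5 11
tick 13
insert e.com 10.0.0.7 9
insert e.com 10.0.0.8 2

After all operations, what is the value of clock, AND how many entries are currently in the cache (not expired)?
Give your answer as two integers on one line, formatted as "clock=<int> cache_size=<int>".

Answer: clock=111 cache_size=1

Derivation:
Op 1: tick 11 -> clock=11.
Op 2: tick 12 -> clock=23.
Op 3: insert d.com -> 10.0.0.1 (expiry=23+5=28). clock=23
Op 4: tick 7 -> clock=30. purged={d.com}
Op 5: tick 11 -> clock=41.
Op 6: tick 10 -> clock=51.
Op 7: tick 6 -> clock=57.
Op 8: insert c.com -> 10.0.0.1 (expiry=57+8=65). clock=57
Op 9: insert e.com -> 10.0.0.5 (expiry=57+5=62). clock=57
Op 10: tick 9 -> clock=66. purged={c.com,e.com}
Op 11: tick 5 -> clock=71.
Op 12: tick 5 -> clock=76.
Op 13: insert e.com -> 10.0.0.4 (expiry=76+8=84). clock=76
Op 14: tick 1 -> clock=77.
Op 15: tick 1 -> clock=78.
Op 16: tick 10 -> clock=88. purged={e.com}
Op 17: insert e.com -> 10.0.0.8 (expiry=88+1=89). clock=88
Op 18: tick 10 -> clock=98. purged={e.com}
Op 19: insert e.com -> 10.0.0.6 (expiry=98+10=108). clock=98
Op 20: insert c.com -> 10.0.0.5 (expiry=98+11=109). clock=98
Op 21: tick 13 -> clock=111. purged={c.com,e.com}
Op 22: insert e.com -> 10.0.0.7 (expiry=111+9=120). clock=111
Op 23: insert e.com -> 10.0.0.8 (expiry=111+2=113). clock=111
Final clock = 111
Final cache (unexpired): {e.com} -> size=1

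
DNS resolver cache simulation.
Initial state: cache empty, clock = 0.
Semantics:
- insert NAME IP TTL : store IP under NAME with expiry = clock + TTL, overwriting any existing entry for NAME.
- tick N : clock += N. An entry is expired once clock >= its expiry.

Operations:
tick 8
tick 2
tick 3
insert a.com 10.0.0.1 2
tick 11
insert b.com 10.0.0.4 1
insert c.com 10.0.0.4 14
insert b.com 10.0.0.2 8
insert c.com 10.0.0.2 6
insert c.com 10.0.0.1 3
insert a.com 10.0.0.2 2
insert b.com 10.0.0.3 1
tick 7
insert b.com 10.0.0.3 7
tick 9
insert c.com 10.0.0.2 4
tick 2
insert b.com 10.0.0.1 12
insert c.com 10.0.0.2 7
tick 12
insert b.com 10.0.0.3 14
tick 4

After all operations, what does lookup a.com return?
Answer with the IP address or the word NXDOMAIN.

Op 1: tick 8 -> clock=8.
Op 2: tick 2 -> clock=10.
Op 3: tick 3 -> clock=13.
Op 4: insert a.com -> 10.0.0.1 (expiry=13+2=15). clock=13
Op 5: tick 11 -> clock=24. purged={a.com}
Op 6: insert b.com -> 10.0.0.4 (expiry=24+1=25). clock=24
Op 7: insert c.com -> 10.0.0.4 (expiry=24+14=38). clock=24
Op 8: insert b.com -> 10.0.0.2 (expiry=24+8=32). clock=24
Op 9: insert c.com -> 10.0.0.2 (expiry=24+6=30). clock=24
Op 10: insert c.com -> 10.0.0.1 (expiry=24+3=27). clock=24
Op 11: insert a.com -> 10.0.0.2 (expiry=24+2=26). clock=24
Op 12: insert b.com -> 10.0.0.3 (expiry=24+1=25). clock=24
Op 13: tick 7 -> clock=31. purged={a.com,b.com,c.com}
Op 14: insert b.com -> 10.0.0.3 (expiry=31+7=38). clock=31
Op 15: tick 9 -> clock=40. purged={b.com}
Op 16: insert c.com -> 10.0.0.2 (expiry=40+4=44). clock=40
Op 17: tick 2 -> clock=42.
Op 18: insert b.com -> 10.0.0.1 (expiry=42+12=54). clock=42
Op 19: insert c.com -> 10.0.0.2 (expiry=42+7=49). clock=42
Op 20: tick 12 -> clock=54. purged={b.com,c.com}
Op 21: insert b.com -> 10.0.0.3 (expiry=54+14=68). clock=54
Op 22: tick 4 -> clock=58.
lookup a.com: not in cache (expired or never inserted)

Answer: NXDOMAIN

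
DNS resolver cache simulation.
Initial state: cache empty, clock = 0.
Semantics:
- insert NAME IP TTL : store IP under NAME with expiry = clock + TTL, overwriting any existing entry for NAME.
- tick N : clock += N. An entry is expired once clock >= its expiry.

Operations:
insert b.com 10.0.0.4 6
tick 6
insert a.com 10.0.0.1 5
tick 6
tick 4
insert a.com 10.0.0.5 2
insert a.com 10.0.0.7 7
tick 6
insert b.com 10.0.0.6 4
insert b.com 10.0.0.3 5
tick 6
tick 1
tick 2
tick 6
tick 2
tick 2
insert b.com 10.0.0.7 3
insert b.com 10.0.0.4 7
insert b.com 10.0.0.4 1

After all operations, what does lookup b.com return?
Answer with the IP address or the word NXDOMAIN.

Answer: 10.0.0.4

Derivation:
Op 1: insert b.com -> 10.0.0.4 (expiry=0+6=6). clock=0
Op 2: tick 6 -> clock=6. purged={b.com}
Op 3: insert a.com -> 10.0.0.1 (expiry=6+5=11). clock=6
Op 4: tick 6 -> clock=12. purged={a.com}
Op 5: tick 4 -> clock=16.
Op 6: insert a.com -> 10.0.0.5 (expiry=16+2=18). clock=16
Op 7: insert a.com -> 10.0.0.7 (expiry=16+7=23). clock=16
Op 8: tick 6 -> clock=22.
Op 9: insert b.com -> 10.0.0.6 (expiry=22+4=26). clock=22
Op 10: insert b.com -> 10.0.0.3 (expiry=22+5=27). clock=22
Op 11: tick 6 -> clock=28. purged={a.com,b.com}
Op 12: tick 1 -> clock=29.
Op 13: tick 2 -> clock=31.
Op 14: tick 6 -> clock=37.
Op 15: tick 2 -> clock=39.
Op 16: tick 2 -> clock=41.
Op 17: insert b.com -> 10.0.0.7 (expiry=41+3=44). clock=41
Op 18: insert b.com -> 10.0.0.4 (expiry=41+7=48). clock=41
Op 19: insert b.com -> 10.0.0.4 (expiry=41+1=42). clock=41
lookup b.com: present, ip=10.0.0.4 expiry=42 > clock=41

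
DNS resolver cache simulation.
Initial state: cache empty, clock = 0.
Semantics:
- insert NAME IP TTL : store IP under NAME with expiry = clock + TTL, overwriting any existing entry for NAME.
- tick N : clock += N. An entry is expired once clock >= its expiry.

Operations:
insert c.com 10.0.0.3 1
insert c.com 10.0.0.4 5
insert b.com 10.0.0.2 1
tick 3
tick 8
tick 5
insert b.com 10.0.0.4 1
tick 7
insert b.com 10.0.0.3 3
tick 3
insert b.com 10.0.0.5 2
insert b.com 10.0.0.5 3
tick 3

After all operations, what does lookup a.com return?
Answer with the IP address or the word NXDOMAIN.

Op 1: insert c.com -> 10.0.0.3 (expiry=0+1=1). clock=0
Op 2: insert c.com -> 10.0.0.4 (expiry=0+5=5). clock=0
Op 3: insert b.com -> 10.0.0.2 (expiry=0+1=1). clock=0
Op 4: tick 3 -> clock=3. purged={b.com}
Op 5: tick 8 -> clock=11. purged={c.com}
Op 6: tick 5 -> clock=16.
Op 7: insert b.com -> 10.0.0.4 (expiry=16+1=17). clock=16
Op 8: tick 7 -> clock=23. purged={b.com}
Op 9: insert b.com -> 10.0.0.3 (expiry=23+3=26). clock=23
Op 10: tick 3 -> clock=26. purged={b.com}
Op 11: insert b.com -> 10.0.0.5 (expiry=26+2=28). clock=26
Op 12: insert b.com -> 10.0.0.5 (expiry=26+3=29). clock=26
Op 13: tick 3 -> clock=29. purged={b.com}
lookup a.com: not in cache (expired or never inserted)

Answer: NXDOMAIN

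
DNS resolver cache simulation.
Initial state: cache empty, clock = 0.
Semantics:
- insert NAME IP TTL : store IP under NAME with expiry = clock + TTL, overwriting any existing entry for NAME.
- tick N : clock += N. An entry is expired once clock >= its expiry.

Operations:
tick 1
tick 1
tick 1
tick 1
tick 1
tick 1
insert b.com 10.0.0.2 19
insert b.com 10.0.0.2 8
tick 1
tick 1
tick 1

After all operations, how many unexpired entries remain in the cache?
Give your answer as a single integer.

Answer: 1

Derivation:
Op 1: tick 1 -> clock=1.
Op 2: tick 1 -> clock=2.
Op 3: tick 1 -> clock=3.
Op 4: tick 1 -> clock=4.
Op 5: tick 1 -> clock=5.
Op 6: tick 1 -> clock=6.
Op 7: insert b.com -> 10.0.0.2 (expiry=6+19=25). clock=6
Op 8: insert b.com -> 10.0.0.2 (expiry=6+8=14). clock=6
Op 9: tick 1 -> clock=7.
Op 10: tick 1 -> clock=8.
Op 11: tick 1 -> clock=9.
Final cache (unexpired): {b.com} -> size=1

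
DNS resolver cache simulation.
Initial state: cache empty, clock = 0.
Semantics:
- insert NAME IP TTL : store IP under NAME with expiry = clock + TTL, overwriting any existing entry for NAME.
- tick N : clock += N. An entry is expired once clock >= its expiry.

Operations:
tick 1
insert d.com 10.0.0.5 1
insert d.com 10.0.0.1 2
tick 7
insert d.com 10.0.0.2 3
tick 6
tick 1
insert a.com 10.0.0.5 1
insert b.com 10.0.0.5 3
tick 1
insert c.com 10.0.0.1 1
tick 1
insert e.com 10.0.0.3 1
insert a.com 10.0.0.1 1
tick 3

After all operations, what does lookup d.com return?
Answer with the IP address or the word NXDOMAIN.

Op 1: tick 1 -> clock=1.
Op 2: insert d.com -> 10.0.0.5 (expiry=1+1=2). clock=1
Op 3: insert d.com -> 10.0.0.1 (expiry=1+2=3). clock=1
Op 4: tick 7 -> clock=8. purged={d.com}
Op 5: insert d.com -> 10.0.0.2 (expiry=8+3=11). clock=8
Op 6: tick 6 -> clock=14. purged={d.com}
Op 7: tick 1 -> clock=15.
Op 8: insert a.com -> 10.0.0.5 (expiry=15+1=16). clock=15
Op 9: insert b.com -> 10.0.0.5 (expiry=15+3=18). clock=15
Op 10: tick 1 -> clock=16. purged={a.com}
Op 11: insert c.com -> 10.0.0.1 (expiry=16+1=17). clock=16
Op 12: tick 1 -> clock=17. purged={c.com}
Op 13: insert e.com -> 10.0.0.3 (expiry=17+1=18). clock=17
Op 14: insert a.com -> 10.0.0.1 (expiry=17+1=18). clock=17
Op 15: tick 3 -> clock=20. purged={a.com,b.com,e.com}
lookup d.com: not in cache (expired or never inserted)

Answer: NXDOMAIN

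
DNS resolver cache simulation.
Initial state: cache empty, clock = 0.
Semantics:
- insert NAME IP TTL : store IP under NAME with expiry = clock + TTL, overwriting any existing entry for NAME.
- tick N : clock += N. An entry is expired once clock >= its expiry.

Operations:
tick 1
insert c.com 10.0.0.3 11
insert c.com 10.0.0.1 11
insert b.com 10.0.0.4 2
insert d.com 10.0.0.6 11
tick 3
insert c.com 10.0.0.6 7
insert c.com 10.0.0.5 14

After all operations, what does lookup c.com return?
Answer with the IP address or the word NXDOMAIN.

Op 1: tick 1 -> clock=1.
Op 2: insert c.com -> 10.0.0.3 (expiry=1+11=12). clock=1
Op 3: insert c.com -> 10.0.0.1 (expiry=1+11=12). clock=1
Op 4: insert b.com -> 10.0.0.4 (expiry=1+2=3). clock=1
Op 5: insert d.com -> 10.0.0.6 (expiry=1+11=12). clock=1
Op 6: tick 3 -> clock=4. purged={b.com}
Op 7: insert c.com -> 10.0.0.6 (expiry=4+7=11). clock=4
Op 8: insert c.com -> 10.0.0.5 (expiry=4+14=18). clock=4
lookup c.com: present, ip=10.0.0.5 expiry=18 > clock=4

Answer: 10.0.0.5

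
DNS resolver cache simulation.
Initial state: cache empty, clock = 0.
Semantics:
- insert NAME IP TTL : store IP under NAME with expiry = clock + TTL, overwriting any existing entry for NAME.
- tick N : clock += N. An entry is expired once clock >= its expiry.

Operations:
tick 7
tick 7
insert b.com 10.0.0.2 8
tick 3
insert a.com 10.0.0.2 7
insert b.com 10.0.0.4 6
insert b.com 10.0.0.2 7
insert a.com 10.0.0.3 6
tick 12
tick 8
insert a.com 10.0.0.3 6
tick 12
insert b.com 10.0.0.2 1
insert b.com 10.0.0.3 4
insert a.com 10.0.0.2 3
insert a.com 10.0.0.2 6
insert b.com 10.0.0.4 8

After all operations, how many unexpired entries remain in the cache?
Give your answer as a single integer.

Op 1: tick 7 -> clock=7.
Op 2: tick 7 -> clock=14.
Op 3: insert b.com -> 10.0.0.2 (expiry=14+8=22). clock=14
Op 4: tick 3 -> clock=17.
Op 5: insert a.com -> 10.0.0.2 (expiry=17+7=24). clock=17
Op 6: insert b.com -> 10.0.0.4 (expiry=17+6=23). clock=17
Op 7: insert b.com -> 10.0.0.2 (expiry=17+7=24). clock=17
Op 8: insert a.com -> 10.0.0.3 (expiry=17+6=23). clock=17
Op 9: tick 12 -> clock=29. purged={a.com,b.com}
Op 10: tick 8 -> clock=37.
Op 11: insert a.com -> 10.0.0.3 (expiry=37+6=43). clock=37
Op 12: tick 12 -> clock=49. purged={a.com}
Op 13: insert b.com -> 10.0.0.2 (expiry=49+1=50). clock=49
Op 14: insert b.com -> 10.0.0.3 (expiry=49+4=53). clock=49
Op 15: insert a.com -> 10.0.0.2 (expiry=49+3=52). clock=49
Op 16: insert a.com -> 10.0.0.2 (expiry=49+6=55). clock=49
Op 17: insert b.com -> 10.0.0.4 (expiry=49+8=57). clock=49
Final cache (unexpired): {a.com,b.com} -> size=2

Answer: 2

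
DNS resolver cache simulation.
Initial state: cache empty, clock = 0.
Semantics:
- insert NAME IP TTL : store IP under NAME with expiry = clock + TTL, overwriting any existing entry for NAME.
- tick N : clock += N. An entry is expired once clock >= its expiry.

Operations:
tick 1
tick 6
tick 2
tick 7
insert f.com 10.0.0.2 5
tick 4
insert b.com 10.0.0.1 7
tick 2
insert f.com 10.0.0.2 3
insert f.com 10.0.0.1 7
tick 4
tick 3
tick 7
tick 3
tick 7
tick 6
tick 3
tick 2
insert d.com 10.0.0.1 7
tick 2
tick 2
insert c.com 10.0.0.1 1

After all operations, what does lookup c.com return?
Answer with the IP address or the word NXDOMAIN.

Op 1: tick 1 -> clock=1.
Op 2: tick 6 -> clock=7.
Op 3: tick 2 -> clock=9.
Op 4: tick 7 -> clock=16.
Op 5: insert f.com -> 10.0.0.2 (expiry=16+5=21). clock=16
Op 6: tick 4 -> clock=20.
Op 7: insert b.com -> 10.0.0.1 (expiry=20+7=27). clock=20
Op 8: tick 2 -> clock=22. purged={f.com}
Op 9: insert f.com -> 10.0.0.2 (expiry=22+3=25). clock=22
Op 10: insert f.com -> 10.0.0.1 (expiry=22+7=29). clock=22
Op 11: tick 4 -> clock=26.
Op 12: tick 3 -> clock=29. purged={b.com,f.com}
Op 13: tick 7 -> clock=36.
Op 14: tick 3 -> clock=39.
Op 15: tick 7 -> clock=46.
Op 16: tick 6 -> clock=52.
Op 17: tick 3 -> clock=55.
Op 18: tick 2 -> clock=57.
Op 19: insert d.com -> 10.0.0.1 (expiry=57+7=64). clock=57
Op 20: tick 2 -> clock=59.
Op 21: tick 2 -> clock=61.
Op 22: insert c.com -> 10.0.0.1 (expiry=61+1=62). clock=61
lookup c.com: present, ip=10.0.0.1 expiry=62 > clock=61

Answer: 10.0.0.1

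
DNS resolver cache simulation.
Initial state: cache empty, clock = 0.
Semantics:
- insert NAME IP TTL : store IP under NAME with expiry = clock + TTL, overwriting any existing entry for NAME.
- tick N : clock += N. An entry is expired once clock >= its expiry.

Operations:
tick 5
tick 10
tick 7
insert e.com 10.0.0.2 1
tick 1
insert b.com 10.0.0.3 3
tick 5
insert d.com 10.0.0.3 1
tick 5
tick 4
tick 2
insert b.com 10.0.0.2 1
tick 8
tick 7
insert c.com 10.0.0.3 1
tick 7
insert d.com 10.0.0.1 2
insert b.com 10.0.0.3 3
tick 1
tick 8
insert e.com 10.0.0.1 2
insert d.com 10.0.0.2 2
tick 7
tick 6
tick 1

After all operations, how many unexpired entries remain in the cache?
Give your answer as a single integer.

Op 1: tick 5 -> clock=5.
Op 2: tick 10 -> clock=15.
Op 3: tick 7 -> clock=22.
Op 4: insert e.com -> 10.0.0.2 (expiry=22+1=23). clock=22
Op 5: tick 1 -> clock=23. purged={e.com}
Op 6: insert b.com -> 10.0.0.3 (expiry=23+3=26). clock=23
Op 7: tick 5 -> clock=28. purged={b.com}
Op 8: insert d.com -> 10.0.0.3 (expiry=28+1=29). clock=28
Op 9: tick 5 -> clock=33. purged={d.com}
Op 10: tick 4 -> clock=37.
Op 11: tick 2 -> clock=39.
Op 12: insert b.com -> 10.0.0.2 (expiry=39+1=40). clock=39
Op 13: tick 8 -> clock=47. purged={b.com}
Op 14: tick 7 -> clock=54.
Op 15: insert c.com -> 10.0.0.3 (expiry=54+1=55). clock=54
Op 16: tick 7 -> clock=61. purged={c.com}
Op 17: insert d.com -> 10.0.0.1 (expiry=61+2=63). clock=61
Op 18: insert b.com -> 10.0.0.3 (expiry=61+3=64). clock=61
Op 19: tick 1 -> clock=62.
Op 20: tick 8 -> clock=70. purged={b.com,d.com}
Op 21: insert e.com -> 10.0.0.1 (expiry=70+2=72). clock=70
Op 22: insert d.com -> 10.0.0.2 (expiry=70+2=72). clock=70
Op 23: tick 7 -> clock=77. purged={d.com,e.com}
Op 24: tick 6 -> clock=83.
Op 25: tick 1 -> clock=84.
Final cache (unexpired): {} -> size=0

Answer: 0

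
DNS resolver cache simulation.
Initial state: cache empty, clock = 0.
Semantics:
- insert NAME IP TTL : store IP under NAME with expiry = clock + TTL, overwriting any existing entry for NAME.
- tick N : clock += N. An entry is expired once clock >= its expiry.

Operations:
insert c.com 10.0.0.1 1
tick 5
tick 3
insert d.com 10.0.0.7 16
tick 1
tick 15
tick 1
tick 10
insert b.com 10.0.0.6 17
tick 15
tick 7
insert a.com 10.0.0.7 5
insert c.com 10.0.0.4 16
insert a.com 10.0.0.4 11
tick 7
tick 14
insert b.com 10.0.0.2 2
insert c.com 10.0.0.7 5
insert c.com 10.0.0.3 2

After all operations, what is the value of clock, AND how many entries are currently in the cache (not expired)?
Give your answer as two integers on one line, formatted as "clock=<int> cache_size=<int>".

Answer: clock=78 cache_size=2

Derivation:
Op 1: insert c.com -> 10.0.0.1 (expiry=0+1=1). clock=0
Op 2: tick 5 -> clock=5. purged={c.com}
Op 3: tick 3 -> clock=8.
Op 4: insert d.com -> 10.0.0.7 (expiry=8+16=24). clock=8
Op 5: tick 1 -> clock=9.
Op 6: tick 15 -> clock=24. purged={d.com}
Op 7: tick 1 -> clock=25.
Op 8: tick 10 -> clock=35.
Op 9: insert b.com -> 10.0.0.6 (expiry=35+17=52). clock=35
Op 10: tick 15 -> clock=50.
Op 11: tick 7 -> clock=57. purged={b.com}
Op 12: insert a.com -> 10.0.0.7 (expiry=57+5=62). clock=57
Op 13: insert c.com -> 10.0.0.4 (expiry=57+16=73). clock=57
Op 14: insert a.com -> 10.0.0.4 (expiry=57+11=68). clock=57
Op 15: tick 7 -> clock=64.
Op 16: tick 14 -> clock=78. purged={a.com,c.com}
Op 17: insert b.com -> 10.0.0.2 (expiry=78+2=80). clock=78
Op 18: insert c.com -> 10.0.0.7 (expiry=78+5=83). clock=78
Op 19: insert c.com -> 10.0.0.3 (expiry=78+2=80). clock=78
Final clock = 78
Final cache (unexpired): {b.com,c.com} -> size=2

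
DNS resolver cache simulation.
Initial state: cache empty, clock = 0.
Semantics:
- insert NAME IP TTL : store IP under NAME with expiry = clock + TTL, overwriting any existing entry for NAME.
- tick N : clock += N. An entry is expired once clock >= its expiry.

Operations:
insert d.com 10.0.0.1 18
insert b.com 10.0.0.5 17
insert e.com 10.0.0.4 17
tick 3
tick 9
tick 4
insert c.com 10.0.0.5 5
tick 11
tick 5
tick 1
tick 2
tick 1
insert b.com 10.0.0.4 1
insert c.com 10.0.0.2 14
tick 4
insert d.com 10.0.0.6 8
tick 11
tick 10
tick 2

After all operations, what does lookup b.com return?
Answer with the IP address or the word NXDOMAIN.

Answer: NXDOMAIN

Derivation:
Op 1: insert d.com -> 10.0.0.1 (expiry=0+18=18). clock=0
Op 2: insert b.com -> 10.0.0.5 (expiry=0+17=17). clock=0
Op 3: insert e.com -> 10.0.0.4 (expiry=0+17=17). clock=0
Op 4: tick 3 -> clock=3.
Op 5: tick 9 -> clock=12.
Op 6: tick 4 -> clock=16.
Op 7: insert c.com -> 10.0.0.5 (expiry=16+5=21). clock=16
Op 8: tick 11 -> clock=27. purged={b.com,c.com,d.com,e.com}
Op 9: tick 5 -> clock=32.
Op 10: tick 1 -> clock=33.
Op 11: tick 2 -> clock=35.
Op 12: tick 1 -> clock=36.
Op 13: insert b.com -> 10.0.0.4 (expiry=36+1=37). clock=36
Op 14: insert c.com -> 10.0.0.2 (expiry=36+14=50). clock=36
Op 15: tick 4 -> clock=40. purged={b.com}
Op 16: insert d.com -> 10.0.0.6 (expiry=40+8=48). clock=40
Op 17: tick 11 -> clock=51. purged={c.com,d.com}
Op 18: tick 10 -> clock=61.
Op 19: tick 2 -> clock=63.
lookup b.com: not in cache (expired or never inserted)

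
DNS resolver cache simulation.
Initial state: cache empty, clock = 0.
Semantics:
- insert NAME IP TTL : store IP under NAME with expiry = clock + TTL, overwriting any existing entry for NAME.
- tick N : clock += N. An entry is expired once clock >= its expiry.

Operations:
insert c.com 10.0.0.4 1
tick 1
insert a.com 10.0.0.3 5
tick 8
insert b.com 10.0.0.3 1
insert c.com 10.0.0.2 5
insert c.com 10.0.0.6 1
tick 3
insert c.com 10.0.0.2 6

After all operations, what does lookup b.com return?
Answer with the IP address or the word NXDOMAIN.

Answer: NXDOMAIN

Derivation:
Op 1: insert c.com -> 10.0.0.4 (expiry=0+1=1). clock=0
Op 2: tick 1 -> clock=1. purged={c.com}
Op 3: insert a.com -> 10.0.0.3 (expiry=1+5=6). clock=1
Op 4: tick 8 -> clock=9. purged={a.com}
Op 5: insert b.com -> 10.0.0.3 (expiry=9+1=10). clock=9
Op 6: insert c.com -> 10.0.0.2 (expiry=9+5=14). clock=9
Op 7: insert c.com -> 10.0.0.6 (expiry=9+1=10). clock=9
Op 8: tick 3 -> clock=12. purged={b.com,c.com}
Op 9: insert c.com -> 10.0.0.2 (expiry=12+6=18). clock=12
lookup b.com: not in cache (expired or never inserted)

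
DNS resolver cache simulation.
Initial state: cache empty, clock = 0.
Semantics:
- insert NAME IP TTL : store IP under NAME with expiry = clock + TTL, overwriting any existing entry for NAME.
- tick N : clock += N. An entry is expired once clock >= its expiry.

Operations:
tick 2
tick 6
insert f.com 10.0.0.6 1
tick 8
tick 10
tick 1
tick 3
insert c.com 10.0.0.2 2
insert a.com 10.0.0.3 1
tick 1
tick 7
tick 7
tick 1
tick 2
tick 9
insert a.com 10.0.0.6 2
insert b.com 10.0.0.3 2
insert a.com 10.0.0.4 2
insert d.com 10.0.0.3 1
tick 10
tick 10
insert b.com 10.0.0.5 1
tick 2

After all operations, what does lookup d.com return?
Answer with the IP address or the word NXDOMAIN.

Answer: NXDOMAIN

Derivation:
Op 1: tick 2 -> clock=2.
Op 2: tick 6 -> clock=8.
Op 3: insert f.com -> 10.0.0.6 (expiry=8+1=9). clock=8
Op 4: tick 8 -> clock=16. purged={f.com}
Op 5: tick 10 -> clock=26.
Op 6: tick 1 -> clock=27.
Op 7: tick 3 -> clock=30.
Op 8: insert c.com -> 10.0.0.2 (expiry=30+2=32). clock=30
Op 9: insert a.com -> 10.0.0.3 (expiry=30+1=31). clock=30
Op 10: tick 1 -> clock=31. purged={a.com}
Op 11: tick 7 -> clock=38. purged={c.com}
Op 12: tick 7 -> clock=45.
Op 13: tick 1 -> clock=46.
Op 14: tick 2 -> clock=48.
Op 15: tick 9 -> clock=57.
Op 16: insert a.com -> 10.0.0.6 (expiry=57+2=59). clock=57
Op 17: insert b.com -> 10.0.0.3 (expiry=57+2=59). clock=57
Op 18: insert a.com -> 10.0.0.4 (expiry=57+2=59). clock=57
Op 19: insert d.com -> 10.0.0.3 (expiry=57+1=58). clock=57
Op 20: tick 10 -> clock=67. purged={a.com,b.com,d.com}
Op 21: tick 10 -> clock=77.
Op 22: insert b.com -> 10.0.0.5 (expiry=77+1=78). clock=77
Op 23: tick 2 -> clock=79. purged={b.com}
lookup d.com: not in cache (expired or never inserted)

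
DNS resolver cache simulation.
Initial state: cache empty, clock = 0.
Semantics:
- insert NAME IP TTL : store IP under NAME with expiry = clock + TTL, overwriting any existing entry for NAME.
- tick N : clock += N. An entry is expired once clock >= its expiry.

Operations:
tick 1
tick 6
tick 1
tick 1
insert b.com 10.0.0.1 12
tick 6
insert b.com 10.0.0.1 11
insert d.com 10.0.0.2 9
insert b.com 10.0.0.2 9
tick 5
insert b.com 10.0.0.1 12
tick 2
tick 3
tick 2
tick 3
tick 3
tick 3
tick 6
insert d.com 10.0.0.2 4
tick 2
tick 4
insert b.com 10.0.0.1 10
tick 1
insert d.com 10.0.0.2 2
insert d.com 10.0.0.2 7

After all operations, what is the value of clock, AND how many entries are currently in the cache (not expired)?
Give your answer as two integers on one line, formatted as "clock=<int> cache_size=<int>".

Op 1: tick 1 -> clock=1.
Op 2: tick 6 -> clock=7.
Op 3: tick 1 -> clock=8.
Op 4: tick 1 -> clock=9.
Op 5: insert b.com -> 10.0.0.1 (expiry=9+12=21). clock=9
Op 6: tick 6 -> clock=15.
Op 7: insert b.com -> 10.0.0.1 (expiry=15+11=26). clock=15
Op 8: insert d.com -> 10.0.0.2 (expiry=15+9=24). clock=15
Op 9: insert b.com -> 10.0.0.2 (expiry=15+9=24). clock=15
Op 10: tick 5 -> clock=20.
Op 11: insert b.com -> 10.0.0.1 (expiry=20+12=32). clock=20
Op 12: tick 2 -> clock=22.
Op 13: tick 3 -> clock=25. purged={d.com}
Op 14: tick 2 -> clock=27.
Op 15: tick 3 -> clock=30.
Op 16: tick 3 -> clock=33. purged={b.com}
Op 17: tick 3 -> clock=36.
Op 18: tick 6 -> clock=42.
Op 19: insert d.com -> 10.0.0.2 (expiry=42+4=46). clock=42
Op 20: tick 2 -> clock=44.
Op 21: tick 4 -> clock=48. purged={d.com}
Op 22: insert b.com -> 10.0.0.1 (expiry=48+10=58). clock=48
Op 23: tick 1 -> clock=49.
Op 24: insert d.com -> 10.0.0.2 (expiry=49+2=51). clock=49
Op 25: insert d.com -> 10.0.0.2 (expiry=49+7=56). clock=49
Final clock = 49
Final cache (unexpired): {b.com,d.com} -> size=2

Answer: clock=49 cache_size=2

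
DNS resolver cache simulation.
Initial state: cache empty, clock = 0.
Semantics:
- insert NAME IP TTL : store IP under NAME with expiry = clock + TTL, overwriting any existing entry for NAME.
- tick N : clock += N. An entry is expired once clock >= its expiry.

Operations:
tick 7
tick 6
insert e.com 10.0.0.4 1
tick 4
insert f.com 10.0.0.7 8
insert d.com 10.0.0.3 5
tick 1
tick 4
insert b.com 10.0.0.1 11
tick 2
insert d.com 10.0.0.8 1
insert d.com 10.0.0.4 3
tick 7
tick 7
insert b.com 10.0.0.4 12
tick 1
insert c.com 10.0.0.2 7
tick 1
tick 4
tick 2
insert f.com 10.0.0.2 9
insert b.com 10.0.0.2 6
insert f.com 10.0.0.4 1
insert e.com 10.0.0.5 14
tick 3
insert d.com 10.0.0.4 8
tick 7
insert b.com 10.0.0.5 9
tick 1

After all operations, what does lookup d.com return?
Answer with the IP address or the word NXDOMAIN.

Op 1: tick 7 -> clock=7.
Op 2: tick 6 -> clock=13.
Op 3: insert e.com -> 10.0.0.4 (expiry=13+1=14). clock=13
Op 4: tick 4 -> clock=17. purged={e.com}
Op 5: insert f.com -> 10.0.0.7 (expiry=17+8=25). clock=17
Op 6: insert d.com -> 10.0.0.3 (expiry=17+5=22). clock=17
Op 7: tick 1 -> clock=18.
Op 8: tick 4 -> clock=22. purged={d.com}
Op 9: insert b.com -> 10.0.0.1 (expiry=22+11=33). clock=22
Op 10: tick 2 -> clock=24.
Op 11: insert d.com -> 10.0.0.8 (expiry=24+1=25). clock=24
Op 12: insert d.com -> 10.0.0.4 (expiry=24+3=27). clock=24
Op 13: tick 7 -> clock=31. purged={d.com,f.com}
Op 14: tick 7 -> clock=38. purged={b.com}
Op 15: insert b.com -> 10.0.0.4 (expiry=38+12=50). clock=38
Op 16: tick 1 -> clock=39.
Op 17: insert c.com -> 10.0.0.2 (expiry=39+7=46). clock=39
Op 18: tick 1 -> clock=40.
Op 19: tick 4 -> clock=44.
Op 20: tick 2 -> clock=46. purged={c.com}
Op 21: insert f.com -> 10.0.0.2 (expiry=46+9=55). clock=46
Op 22: insert b.com -> 10.0.0.2 (expiry=46+6=52). clock=46
Op 23: insert f.com -> 10.0.0.4 (expiry=46+1=47). clock=46
Op 24: insert e.com -> 10.0.0.5 (expiry=46+14=60). clock=46
Op 25: tick 3 -> clock=49. purged={f.com}
Op 26: insert d.com -> 10.0.0.4 (expiry=49+8=57). clock=49
Op 27: tick 7 -> clock=56. purged={b.com}
Op 28: insert b.com -> 10.0.0.5 (expiry=56+9=65). clock=56
Op 29: tick 1 -> clock=57. purged={d.com}
lookup d.com: not in cache (expired or never inserted)

Answer: NXDOMAIN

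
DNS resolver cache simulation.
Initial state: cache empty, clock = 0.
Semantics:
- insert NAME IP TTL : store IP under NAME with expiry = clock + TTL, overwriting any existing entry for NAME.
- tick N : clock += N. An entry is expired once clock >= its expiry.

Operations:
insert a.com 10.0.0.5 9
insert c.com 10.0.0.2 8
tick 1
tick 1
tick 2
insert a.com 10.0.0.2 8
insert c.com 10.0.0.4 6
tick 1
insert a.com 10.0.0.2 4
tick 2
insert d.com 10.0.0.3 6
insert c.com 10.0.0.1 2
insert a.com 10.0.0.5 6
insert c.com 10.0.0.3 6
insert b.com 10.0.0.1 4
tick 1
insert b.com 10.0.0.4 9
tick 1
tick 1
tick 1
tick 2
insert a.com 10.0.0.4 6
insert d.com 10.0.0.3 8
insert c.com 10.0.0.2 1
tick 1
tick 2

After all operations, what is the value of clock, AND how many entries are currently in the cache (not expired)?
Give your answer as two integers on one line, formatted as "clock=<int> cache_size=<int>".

Answer: clock=16 cache_size=3

Derivation:
Op 1: insert a.com -> 10.0.0.5 (expiry=0+9=9). clock=0
Op 2: insert c.com -> 10.0.0.2 (expiry=0+8=8). clock=0
Op 3: tick 1 -> clock=1.
Op 4: tick 1 -> clock=2.
Op 5: tick 2 -> clock=4.
Op 6: insert a.com -> 10.0.0.2 (expiry=4+8=12). clock=4
Op 7: insert c.com -> 10.0.0.4 (expiry=4+6=10). clock=4
Op 8: tick 1 -> clock=5.
Op 9: insert a.com -> 10.0.0.2 (expiry=5+4=9). clock=5
Op 10: tick 2 -> clock=7.
Op 11: insert d.com -> 10.0.0.3 (expiry=7+6=13). clock=7
Op 12: insert c.com -> 10.0.0.1 (expiry=7+2=9). clock=7
Op 13: insert a.com -> 10.0.0.5 (expiry=7+6=13). clock=7
Op 14: insert c.com -> 10.0.0.3 (expiry=7+6=13). clock=7
Op 15: insert b.com -> 10.0.0.1 (expiry=7+4=11). clock=7
Op 16: tick 1 -> clock=8.
Op 17: insert b.com -> 10.0.0.4 (expiry=8+9=17). clock=8
Op 18: tick 1 -> clock=9.
Op 19: tick 1 -> clock=10.
Op 20: tick 1 -> clock=11.
Op 21: tick 2 -> clock=13. purged={a.com,c.com,d.com}
Op 22: insert a.com -> 10.0.0.4 (expiry=13+6=19). clock=13
Op 23: insert d.com -> 10.0.0.3 (expiry=13+8=21). clock=13
Op 24: insert c.com -> 10.0.0.2 (expiry=13+1=14). clock=13
Op 25: tick 1 -> clock=14. purged={c.com}
Op 26: tick 2 -> clock=16.
Final clock = 16
Final cache (unexpired): {a.com,b.com,d.com} -> size=3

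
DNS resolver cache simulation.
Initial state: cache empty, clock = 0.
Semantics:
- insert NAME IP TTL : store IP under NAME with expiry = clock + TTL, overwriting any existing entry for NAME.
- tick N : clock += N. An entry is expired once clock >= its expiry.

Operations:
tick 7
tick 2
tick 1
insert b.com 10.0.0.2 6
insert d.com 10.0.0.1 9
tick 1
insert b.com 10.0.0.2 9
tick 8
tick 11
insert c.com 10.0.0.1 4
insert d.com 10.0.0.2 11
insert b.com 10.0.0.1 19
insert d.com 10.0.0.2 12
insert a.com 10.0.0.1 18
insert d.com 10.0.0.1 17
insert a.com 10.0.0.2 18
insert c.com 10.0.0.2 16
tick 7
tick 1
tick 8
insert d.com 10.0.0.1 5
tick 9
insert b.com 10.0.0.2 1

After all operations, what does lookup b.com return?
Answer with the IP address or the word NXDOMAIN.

Answer: 10.0.0.2

Derivation:
Op 1: tick 7 -> clock=7.
Op 2: tick 2 -> clock=9.
Op 3: tick 1 -> clock=10.
Op 4: insert b.com -> 10.0.0.2 (expiry=10+6=16). clock=10
Op 5: insert d.com -> 10.0.0.1 (expiry=10+9=19). clock=10
Op 6: tick 1 -> clock=11.
Op 7: insert b.com -> 10.0.0.2 (expiry=11+9=20). clock=11
Op 8: tick 8 -> clock=19. purged={d.com}
Op 9: tick 11 -> clock=30. purged={b.com}
Op 10: insert c.com -> 10.0.0.1 (expiry=30+4=34). clock=30
Op 11: insert d.com -> 10.0.0.2 (expiry=30+11=41). clock=30
Op 12: insert b.com -> 10.0.0.1 (expiry=30+19=49). clock=30
Op 13: insert d.com -> 10.0.0.2 (expiry=30+12=42). clock=30
Op 14: insert a.com -> 10.0.0.1 (expiry=30+18=48). clock=30
Op 15: insert d.com -> 10.0.0.1 (expiry=30+17=47). clock=30
Op 16: insert a.com -> 10.0.0.2 (expiry=30+18=48). clock=30
Op 17: insert c.com -> 10.0.0.2 (expiry=30+16=46). clock=30
Op 18: tick 7 -> clock=37.
Op 19: tick 1 -> clock=38.
Op 20: tick 8 -> clock=46. purged={c.com}
Op 21: insert d.com -> 10.0.0.1 (expiry=46+5=51). clock=46
Op 22: tick 9 -> clock=55. purged={a.com,b.com,d.com}
Op 23: insert b.com -> 10.0.0.2 (expiry=55+1=56). clock=55
lookup b.com: present, ip=10.0.0.2 expiry=56 > clock=55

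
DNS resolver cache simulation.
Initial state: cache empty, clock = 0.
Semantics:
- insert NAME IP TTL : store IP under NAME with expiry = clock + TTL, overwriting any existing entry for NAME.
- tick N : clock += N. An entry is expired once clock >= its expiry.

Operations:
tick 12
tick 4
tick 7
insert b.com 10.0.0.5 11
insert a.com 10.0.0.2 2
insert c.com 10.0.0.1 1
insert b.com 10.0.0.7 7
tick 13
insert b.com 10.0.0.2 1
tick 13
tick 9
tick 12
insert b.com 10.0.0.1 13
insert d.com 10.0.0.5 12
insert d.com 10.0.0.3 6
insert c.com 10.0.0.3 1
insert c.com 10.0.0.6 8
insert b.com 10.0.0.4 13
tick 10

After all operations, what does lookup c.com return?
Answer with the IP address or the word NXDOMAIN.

Answer: NXDOMAIN

Derivation:
Op 1: tick 12 -> clock=12.
Op 2: tick 4 -> clock=16.
Op 3: tick 7 -> clock=23.
Op 4: insert b.com -> 10.0.0.5 (expiry=23+11=34). clock=23
Op 5: insert a.com -> 10.0.0.2 (expiry=23+2=25). clock=23
Op 6: insert c.com -> 10.0.0.1 (expiry=23+1=24). clock=23
Op 7: insert b.com -> 10.0.0.7 (expiry=23+7=30). clock=23
Op 8: tick 13 -> clock=36. purged={a.com,b.com,c.com}
Op 9: insert b.com -> 10.0.0.2 (expiry=36+1=37). clock=36
Op 10: tick 13 -> clock=49. purged={b.com}
Op 11: tick 9 -> clock=58.
Op 12: tick 12 -> clock=70.
Op 13: insert b.com -> 10.0.0.1 (expiry=70+13=83). clock=70
Op 14: insert d.com -> 10.0.0.5 (expiry=70+12=82). clock=70
Op 15: insert d.com -> 10.0.0.3 (expiry=70+6=76). clock=70
Op 16: insert c.com -> 10.0.0.3 (expiry=70+1=71). clock=70
Op 17: insert c.com -> 10.0.0.6 (expiry=70+8=78). clock=70
Op 18: insert b.com -> 10.0.0.4 (expiry=70+13=83). clock=70
Op 19: tick 10 -> clock=80. purged={c.com,d.com}
lookup c.com: not in cache (expired or never inserted)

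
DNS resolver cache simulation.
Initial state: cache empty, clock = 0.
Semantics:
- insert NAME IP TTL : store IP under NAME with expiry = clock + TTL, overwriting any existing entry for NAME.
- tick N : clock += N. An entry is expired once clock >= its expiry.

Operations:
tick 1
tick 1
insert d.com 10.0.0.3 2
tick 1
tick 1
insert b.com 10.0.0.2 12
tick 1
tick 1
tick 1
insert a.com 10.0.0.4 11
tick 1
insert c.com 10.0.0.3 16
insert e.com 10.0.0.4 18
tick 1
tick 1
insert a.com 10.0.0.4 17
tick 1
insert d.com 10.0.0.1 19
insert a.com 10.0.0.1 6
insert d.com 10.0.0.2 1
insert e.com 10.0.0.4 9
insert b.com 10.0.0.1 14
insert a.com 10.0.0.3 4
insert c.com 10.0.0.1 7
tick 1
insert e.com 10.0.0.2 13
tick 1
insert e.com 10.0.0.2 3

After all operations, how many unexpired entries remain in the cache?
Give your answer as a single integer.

Op 1: tick 1 -> clock=1.
Op 2: tick 1 -> clock=2.
Op 3: insert d.com -> 10.0.0.3 (expiry=2+2=4). clock=2
Op 4: tick 1 -> clock=3.
Op 5: tick 1 -> clock=4. purged={d.com}
Op 6: insert b.com -> 10.0.0.2 (expiry=4+12=16). clock=4
Op 7: tick 1 -> clock=5.
Op 8: tick 1 -> clock=6.
Op 9: tick 1 -> clock=7.
Op 10: insert a.com -> 10.0.0.4 (expiry=7+11=18). clock=7
Op 11: tick 1 -> clock=8.
Op 12: insert c.com -> 10.0.0.3 (expiry=8+16=24). clock=8
Op 13: insert e.com -> 10.0.0.4 (expiry=8+18=26). clock=8
Op 14: tick 1 -> clock=9.
Op 15: tick 1 -> clock=10.
Op 16: insert a.com -> 10.0.0.4 (expiry=10+17=27). clock=10
Op 17: tick 1 -> clock=11.
Op 18: insert d.com -> 10.0.0.1 (expiry=11+19=30). clock=11
Op 19: insert a.com -> 10.0.0.1 (expiry=11+6=17). clock=11
Op 20: insert d.com -> 10.0.0.2 (expiry=11+1=12). clock=11
Op 21: insert e.com -> 10.0.0.4 (expiry=11+9=20). clock=11
Op 22: insert b.com -> 10.0.0.1 (expiry=11+14=25). clock=11
Op 23: insert a.com -> 10.0.0.3 (expiry=11+4=15). clock=11
Op 24: insert c.com -> 10.0.0.1 (expiry=11+7=18). clock=11
Op 25: tick 1 -> clock=12. purged={d.com}
Op 26: insert e.com -> 10.0.0.2 (expiry=12+13=25). clock=12
Op 27: tick 1 -> clock=13.
Op 28: insert e.com -> 10.0.0.2 (expiry=13+3=16). clock=13
Final cache (unexpired): {a.com,b.com,c.com,e.com} -> size=4

Answer: 4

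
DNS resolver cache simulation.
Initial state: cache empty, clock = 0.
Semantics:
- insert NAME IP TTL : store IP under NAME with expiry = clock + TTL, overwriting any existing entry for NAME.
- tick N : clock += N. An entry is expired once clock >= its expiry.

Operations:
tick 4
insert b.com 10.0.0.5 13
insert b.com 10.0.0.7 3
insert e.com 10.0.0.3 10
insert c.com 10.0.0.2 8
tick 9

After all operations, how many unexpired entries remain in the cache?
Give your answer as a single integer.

Answer: 1

Derivation:
Op 1: tick 4 -> clock=4.
Op 2: insert b.com -> 10.0.0.5 (expiry=4+13=17). clock=4
Op 3: insert b.com -> 10.0.0.7 (expiry=4+3=7). clock=4
Op 4: insert e.com -> 10.0.0.3 (expiry=4+10=14). clock=4
Op 5: insert c.com -> 10.0.0.2 (expiry=4+8=12). clock=4
Op 6: tick 9 -> clock=13. purged={b.com,c.com}
Final cache (unexpired): {e.com} -> size=1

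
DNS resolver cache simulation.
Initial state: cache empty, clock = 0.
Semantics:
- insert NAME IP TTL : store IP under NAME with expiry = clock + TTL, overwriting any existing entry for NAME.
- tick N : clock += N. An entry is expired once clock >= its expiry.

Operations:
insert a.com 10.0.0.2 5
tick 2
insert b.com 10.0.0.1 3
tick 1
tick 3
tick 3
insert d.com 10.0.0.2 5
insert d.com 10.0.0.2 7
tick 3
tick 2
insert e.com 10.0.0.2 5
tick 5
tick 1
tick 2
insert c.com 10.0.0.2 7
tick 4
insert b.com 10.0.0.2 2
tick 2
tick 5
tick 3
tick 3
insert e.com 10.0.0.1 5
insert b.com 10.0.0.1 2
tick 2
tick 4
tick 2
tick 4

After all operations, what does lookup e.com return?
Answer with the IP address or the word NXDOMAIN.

Answer: NXDOMAIN

Derivation:
Op 1: insert a.com -> 10.0.0.2 (expiry=0+5=5). clock=0
Op 2: tick 2 -> clock=2.
Op 3: insert b.com -> 10.0.0.1 (expiry=2+3=5). clock=2
Op 4: tick 1 -> clock=3.
Op 5: tick 3 -> clock=6. purged={a.com,b.com}
Op 6: tick 3 -> clock=9.
Op 7: insert d.com -> 10.0.0.2 (expiry=9+5=14). clock=9
Op 8: insert d.com -> 10.0.0.2 (expiry=9+7=16). clock=9
Op 9: tick 3 -> clock=12.
Op 10: tick 2 -> clock=14.
Op 11: insert e.com -> 10.0.0.2 (expiry=14+5=19). clock=14
Op 12: tick 5 -> clock=19. purged={d.com,e.com}
Op 13: tick 1 -> clock=20.
Op 14: tick 2 -> clock=22.
Op 15: insert c.com -> 10.0.0.2 (expiry=22+7=29). clock=22
Op 16: tick 4 -> clock=26.
Op 17: insert b.com -> 10.0.0.2 (expiry=26+2=28). clock=26
Op 18: tick 2 -> clock=28. purged={b.com}
Op 19: tick 5 -> clock=33. purged={c.com}
Op 20: tick 3 -> clock=36.
Op 21: tick 3 -> clock=39.
Op 22: insert e.com -> 10.0.0.1 (expiry=39+5=44). clock=39
Op 23: insert b.com -> 10.0.0.1 (expiry=39+2=41). clock=39
Op 24: tick 2 -> clock=41. purged={b.com}
Op 25: tick 4 -> clock=45. purged={e.com}
Op 26: tick 2 -> clock=47.
Op 27: tick 4 -> clock=51.
lookup e.com: not in cache (expired or never inserted)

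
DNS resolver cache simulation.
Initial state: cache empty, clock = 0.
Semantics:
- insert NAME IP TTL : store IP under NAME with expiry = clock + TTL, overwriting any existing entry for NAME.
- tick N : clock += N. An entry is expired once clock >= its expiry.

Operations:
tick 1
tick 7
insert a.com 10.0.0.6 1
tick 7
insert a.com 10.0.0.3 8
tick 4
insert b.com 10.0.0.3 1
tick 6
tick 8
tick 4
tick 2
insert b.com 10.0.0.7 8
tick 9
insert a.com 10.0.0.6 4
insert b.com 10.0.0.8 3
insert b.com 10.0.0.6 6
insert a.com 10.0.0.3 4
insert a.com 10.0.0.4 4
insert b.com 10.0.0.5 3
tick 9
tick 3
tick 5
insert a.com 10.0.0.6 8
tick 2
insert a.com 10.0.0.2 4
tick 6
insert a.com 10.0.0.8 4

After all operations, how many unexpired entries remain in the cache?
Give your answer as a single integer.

Op 1: tick 1 -> clock=1.
Op 2: tick 7 -> clock=8.
Op 3: insert a.com -> 10.0.0.6 (expiry=8+1=9). clock=8
Op 4: tick 7 -> clock=15. purged={a.com}
Op 5: insert a.com -> 10.0.0.3 (expiry=15+8=23). clock=15
Op 6: tick 4 -> clock=19.
Op 7: insert b.com -> 10.0.0.3 (expiry=19+1=20). clock=19
Op 8: tick 6 -> clock=25. purged={a.com,b.com}
Op 9: tick 8 -> clock=33.
Op 10: tick 4 -> clock=37.
Op 11: tick 2 -> clock=39.
Op 12: insert b.com -> 10.0.0.7 (expiry=39+8=47). clock=39
Op 13: tick 9 -> clock=48. purged={b.com}
Op 14: insert a.com -> 10.0.0.6 (expiry=48+4=52). clock=48
Op 15: insert b.com -> 10.0.0.8 (expiry=48+3=51). clock=48
Op 16: insert b.com -> 10.0.0.6 (expiry=48+6=54). clock=48
Op 17: insert a.com -> 10.0.0.3 (expiry=48+4=52). clock=48
Op 18: insert a.com -> 10.0.0.4 (expiry=48+4=52). clock=48
Op 19: insert b.com -> 10.0.0.5 (expiry=48+3=51). clock=48
Op 20: tick 9 -> clock=57. purged={a.com,b.com}
Op 21: tick 3 -> clock=60.
Op 22: tick 5 -> clock=65.
Op 23: insert a.com -> 10.0.0.6 (expiry=65+8=73). clock=65
Op 24: tick 2 -> clock=67.
Op 25: insert a.com -> 10.0.0.2 (expiry=67+4=71). clock=67
Op 26: tick 6 -> clock=73. purged={a.com}
Op 27: insert a.com -> 10.0.0.8 (expiry=73+4=77). clock=73
Final cache (unexpired): {a.com} -> size=1

Answer: 1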